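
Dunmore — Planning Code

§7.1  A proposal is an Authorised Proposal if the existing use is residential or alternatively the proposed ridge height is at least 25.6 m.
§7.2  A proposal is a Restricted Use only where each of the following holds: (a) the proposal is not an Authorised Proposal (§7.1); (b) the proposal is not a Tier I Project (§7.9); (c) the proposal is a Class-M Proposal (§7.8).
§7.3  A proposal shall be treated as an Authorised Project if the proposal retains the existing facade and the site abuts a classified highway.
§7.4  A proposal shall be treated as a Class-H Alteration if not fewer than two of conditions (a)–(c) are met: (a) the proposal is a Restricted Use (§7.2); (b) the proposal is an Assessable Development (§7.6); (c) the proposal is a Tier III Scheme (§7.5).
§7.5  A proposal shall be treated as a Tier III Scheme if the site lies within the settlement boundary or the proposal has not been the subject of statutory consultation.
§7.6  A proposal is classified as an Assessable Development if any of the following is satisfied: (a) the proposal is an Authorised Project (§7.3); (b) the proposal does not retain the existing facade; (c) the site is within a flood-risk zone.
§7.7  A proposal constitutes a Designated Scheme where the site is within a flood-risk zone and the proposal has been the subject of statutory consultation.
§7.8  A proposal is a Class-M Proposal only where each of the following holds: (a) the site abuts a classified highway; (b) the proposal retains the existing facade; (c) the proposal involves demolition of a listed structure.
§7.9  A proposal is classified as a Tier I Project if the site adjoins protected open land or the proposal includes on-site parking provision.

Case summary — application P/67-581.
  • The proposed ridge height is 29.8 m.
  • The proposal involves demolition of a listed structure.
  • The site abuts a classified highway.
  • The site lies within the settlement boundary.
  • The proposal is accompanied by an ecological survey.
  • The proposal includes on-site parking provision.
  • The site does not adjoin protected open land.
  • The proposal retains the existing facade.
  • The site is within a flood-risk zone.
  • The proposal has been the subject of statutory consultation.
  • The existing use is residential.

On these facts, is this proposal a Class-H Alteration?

Under §7.1: the existing use is residential? yes; or proposed ridge height: 29.8 m ≥ 25.6 m? yes. So the proposal is an Authorised Proposal.
Under §7.9: the site adjoins protected open land? no; or the proposal includes on-site parking provision? yes. So the proposal is a Tier I Project.
Under §7.8: the site abuts a classified highway? yes; and the proposal retains the existing facade? yes; and the proposal involves demolition of a listed structure? yes. So the proposal is a Class-M Proposal.
Under §7.2: not an Authorised Proposal (§7.1)? no; and not a Tier I Project (§7.9)? no; and Class-M Proposal (§7.8)? yes. So the proposal is not a Restricted Use.
Under §7.3: the proposal retains the existing facade? yes; and the site abuts a classified highway? yes. So the proposal is an Authorised Project.
Under §7.6: Authorised Project (§7.3)? yes; or the proposal does not retain the existing facade? no; or the site is within a flood-risk zone? yes. So the proposal is an Assessable Development.
Under §7.5: the site lies within the settlement boundary? yes; or the proposal has not been the subject of statutory consultation? no. So the proposal is a Tier III Scheme.
Under §7.4: Restricted Use (§7.2)? no; Assessable Development (§7.6)? yes; Tier III Scheme (§7.5)? yes — 2 of 3 hold (need ≥2) → satisfied.

Yes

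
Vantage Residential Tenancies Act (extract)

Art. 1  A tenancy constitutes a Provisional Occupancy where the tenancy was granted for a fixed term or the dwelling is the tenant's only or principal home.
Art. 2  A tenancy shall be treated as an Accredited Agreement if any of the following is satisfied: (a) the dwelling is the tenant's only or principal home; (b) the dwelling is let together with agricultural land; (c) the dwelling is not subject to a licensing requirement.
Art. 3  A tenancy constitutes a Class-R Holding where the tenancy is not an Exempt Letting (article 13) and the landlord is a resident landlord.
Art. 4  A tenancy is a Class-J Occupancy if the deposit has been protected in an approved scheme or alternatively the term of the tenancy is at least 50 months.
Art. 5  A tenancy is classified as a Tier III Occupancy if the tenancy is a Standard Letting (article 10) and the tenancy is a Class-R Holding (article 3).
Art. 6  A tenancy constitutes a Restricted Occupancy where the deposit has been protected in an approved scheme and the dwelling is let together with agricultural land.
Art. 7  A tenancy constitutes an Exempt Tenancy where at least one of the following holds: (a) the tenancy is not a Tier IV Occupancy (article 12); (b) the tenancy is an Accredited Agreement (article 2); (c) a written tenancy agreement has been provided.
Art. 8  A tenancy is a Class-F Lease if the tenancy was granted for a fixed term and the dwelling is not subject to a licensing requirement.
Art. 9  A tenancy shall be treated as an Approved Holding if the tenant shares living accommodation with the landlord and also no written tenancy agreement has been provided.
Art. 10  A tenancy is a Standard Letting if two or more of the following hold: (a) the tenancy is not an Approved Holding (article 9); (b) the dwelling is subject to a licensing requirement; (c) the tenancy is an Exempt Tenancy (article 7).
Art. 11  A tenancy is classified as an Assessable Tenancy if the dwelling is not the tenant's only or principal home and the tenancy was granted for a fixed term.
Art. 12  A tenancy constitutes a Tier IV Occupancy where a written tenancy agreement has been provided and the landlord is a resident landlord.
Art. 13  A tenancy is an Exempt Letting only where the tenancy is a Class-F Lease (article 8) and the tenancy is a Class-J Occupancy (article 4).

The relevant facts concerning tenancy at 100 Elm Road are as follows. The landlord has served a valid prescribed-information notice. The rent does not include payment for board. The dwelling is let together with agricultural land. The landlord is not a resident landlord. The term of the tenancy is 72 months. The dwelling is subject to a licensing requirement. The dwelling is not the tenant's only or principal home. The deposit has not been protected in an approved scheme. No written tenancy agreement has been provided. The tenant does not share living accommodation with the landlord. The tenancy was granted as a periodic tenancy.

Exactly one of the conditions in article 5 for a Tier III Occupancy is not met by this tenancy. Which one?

Under article 9: the tenant shares living accommodation with the landlord? no; and no written tenancy agreement has been provided? yes. So the tenancy is not an Approved Holding.
Under article 12: a written tenancy agreement has been provided? no; and the landlord is a resident landlord? no. So the tenancy is not a Tier IV Occupancy.
Under article 2: the dwelling is the tenant's only or principal home? no; or the dwelling is let together with agricultural land? yes; or the dwelling is not subject to a licensing requirement? no. So the tenancy is an Accredited Agreement.
Under article 7: not a Tier IV Occupancy (article 12)? yes; or Accredited Agreement (article 2)? yes; or a written tenancy agreement has been provided? no. So the tenancy is an Exempt Tenancy.
Under article 10: not an Approved Holding (article 9)? yes; the dwelling is subject to a licensing requirement? yes; Exempt Tenancy (article 7)? yes — 3 of 3 hold (need ≥2) → satisfied.
Under article 8: the tenancy was granted for a fixed term? no; and the dwelling is not subject to a licensing requirement? no. So the tenancy is not a Class-F Lease.
Under article 4: the deposit has been protected in an approved scheme? no; or term of the tenancy: 72 months ≥ 50 months? yes. So the tenancy is a Class-J Occupancy.
Under article 13: Class-F Lease (article 8)? no; and Class-J Occupancy (article 4)? yes. So the tenancy is not an Exempt Letting.
Under article 3: not an Exempt Letting (article 13)? yes; and the landlord is a resident landlord? no. So the tenancy is not a Class-R Holding.
Under article 5: Standard Letting (article 10)? yes; and Class-R Holding (article 3)? no. So the tenancy is not a Tier III Occupancy.

Class-R Holding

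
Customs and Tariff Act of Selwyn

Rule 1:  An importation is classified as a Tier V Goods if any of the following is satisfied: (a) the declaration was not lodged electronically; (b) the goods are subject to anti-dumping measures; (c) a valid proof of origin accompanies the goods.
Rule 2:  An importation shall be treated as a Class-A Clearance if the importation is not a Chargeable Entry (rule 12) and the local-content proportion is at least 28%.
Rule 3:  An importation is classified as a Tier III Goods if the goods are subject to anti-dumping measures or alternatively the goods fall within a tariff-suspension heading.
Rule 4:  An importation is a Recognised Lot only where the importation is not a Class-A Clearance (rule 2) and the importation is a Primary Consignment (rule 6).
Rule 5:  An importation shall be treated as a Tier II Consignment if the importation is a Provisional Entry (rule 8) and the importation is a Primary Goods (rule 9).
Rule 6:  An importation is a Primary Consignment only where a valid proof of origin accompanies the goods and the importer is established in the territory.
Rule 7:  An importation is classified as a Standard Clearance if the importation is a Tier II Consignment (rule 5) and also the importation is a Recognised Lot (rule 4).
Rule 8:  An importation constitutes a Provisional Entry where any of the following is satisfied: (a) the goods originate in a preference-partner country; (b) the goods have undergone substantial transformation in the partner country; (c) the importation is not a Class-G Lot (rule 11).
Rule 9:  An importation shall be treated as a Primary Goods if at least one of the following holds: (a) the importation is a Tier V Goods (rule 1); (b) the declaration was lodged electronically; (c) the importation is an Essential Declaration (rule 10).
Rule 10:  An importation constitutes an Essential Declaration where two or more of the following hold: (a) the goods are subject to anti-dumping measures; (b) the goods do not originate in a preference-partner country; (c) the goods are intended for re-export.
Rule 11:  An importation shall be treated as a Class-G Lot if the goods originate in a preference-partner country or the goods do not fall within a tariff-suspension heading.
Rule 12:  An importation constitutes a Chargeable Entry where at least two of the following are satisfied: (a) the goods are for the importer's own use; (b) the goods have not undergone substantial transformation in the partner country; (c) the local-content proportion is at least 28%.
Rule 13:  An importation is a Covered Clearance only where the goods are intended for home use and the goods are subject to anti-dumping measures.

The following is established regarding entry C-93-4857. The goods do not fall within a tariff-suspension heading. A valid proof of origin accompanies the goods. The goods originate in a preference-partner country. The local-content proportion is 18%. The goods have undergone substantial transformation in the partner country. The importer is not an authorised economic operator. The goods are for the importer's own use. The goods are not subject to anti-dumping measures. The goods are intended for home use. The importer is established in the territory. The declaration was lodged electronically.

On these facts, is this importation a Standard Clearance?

Yes

rule 11 — Class-G Lot: [the goods originate in a preference-partner country? yes] OR [the goods do not fall within a tariff-suspension heading? yes] → satisfied.
rule 8 — Provisional Entry: [the goods originate in a preference-partner country? yes] OR [the goods have undergone substantial transformation in the partner country? yes] OR [not a Class-G Lot (rule 11)? no] → satisfied.
rule 1 — Tier V Goods: [the declaration was not lodged electronically? no] OR [the goods are subject to anti-dumping measures? no] OR [a valid proof of origin accompanies the goods? yes] → satisfied.
rule 10 — Essential Declaration: the goods are subject to anti-dumping measures? no; the goods do not originate in a preference-partner country? no; the goods are intended for re-export? no — 0 of 3 hold (need ≥2) → not satisfied.
rule 9 — Primary Goods: [Tier V Goods (rule 1)? yes] OR [the declaration was lodged electronically? yes] OR [Essential Declaration (rule 10)? no] → satisfied.
rule 5 — Tier II Consignment: [Provisional Entry (rule 8)? yes] AND [Primary Goods (rule 9)? yes] → satisfied.
rule 12 — Chargeable Entry: the goods are for the importer's own use? yes; the goods have not undergone substantial transformation in the partner country? no; local-content proportion: 18% ≥ 28%? no — 1 of 3 hold (need ≥2) → not satisfied.
rule 2 — Class-A Clearance: [not a Chargeable Entry (rule 12)? yes] AND [local-content proportion: 18% ≥ 28%? no] → not satisfied.
rule 6 — Primary Consignment: [a valid proof of origin accompanies the goods? yes] AND [the importer is established in the territory? yes] → satisfied.
rule 4 — Recognised Lot: [not a Class-A Clearance (rule 2)? yes] AND [Primary Consignment (rule 6)? yes] → satisfied.
rule 7 — Standard Clearance: [Tier II Consignment (rule 5)? yes] AND [Recognised Lot (rule 4)? yes] → satisfied.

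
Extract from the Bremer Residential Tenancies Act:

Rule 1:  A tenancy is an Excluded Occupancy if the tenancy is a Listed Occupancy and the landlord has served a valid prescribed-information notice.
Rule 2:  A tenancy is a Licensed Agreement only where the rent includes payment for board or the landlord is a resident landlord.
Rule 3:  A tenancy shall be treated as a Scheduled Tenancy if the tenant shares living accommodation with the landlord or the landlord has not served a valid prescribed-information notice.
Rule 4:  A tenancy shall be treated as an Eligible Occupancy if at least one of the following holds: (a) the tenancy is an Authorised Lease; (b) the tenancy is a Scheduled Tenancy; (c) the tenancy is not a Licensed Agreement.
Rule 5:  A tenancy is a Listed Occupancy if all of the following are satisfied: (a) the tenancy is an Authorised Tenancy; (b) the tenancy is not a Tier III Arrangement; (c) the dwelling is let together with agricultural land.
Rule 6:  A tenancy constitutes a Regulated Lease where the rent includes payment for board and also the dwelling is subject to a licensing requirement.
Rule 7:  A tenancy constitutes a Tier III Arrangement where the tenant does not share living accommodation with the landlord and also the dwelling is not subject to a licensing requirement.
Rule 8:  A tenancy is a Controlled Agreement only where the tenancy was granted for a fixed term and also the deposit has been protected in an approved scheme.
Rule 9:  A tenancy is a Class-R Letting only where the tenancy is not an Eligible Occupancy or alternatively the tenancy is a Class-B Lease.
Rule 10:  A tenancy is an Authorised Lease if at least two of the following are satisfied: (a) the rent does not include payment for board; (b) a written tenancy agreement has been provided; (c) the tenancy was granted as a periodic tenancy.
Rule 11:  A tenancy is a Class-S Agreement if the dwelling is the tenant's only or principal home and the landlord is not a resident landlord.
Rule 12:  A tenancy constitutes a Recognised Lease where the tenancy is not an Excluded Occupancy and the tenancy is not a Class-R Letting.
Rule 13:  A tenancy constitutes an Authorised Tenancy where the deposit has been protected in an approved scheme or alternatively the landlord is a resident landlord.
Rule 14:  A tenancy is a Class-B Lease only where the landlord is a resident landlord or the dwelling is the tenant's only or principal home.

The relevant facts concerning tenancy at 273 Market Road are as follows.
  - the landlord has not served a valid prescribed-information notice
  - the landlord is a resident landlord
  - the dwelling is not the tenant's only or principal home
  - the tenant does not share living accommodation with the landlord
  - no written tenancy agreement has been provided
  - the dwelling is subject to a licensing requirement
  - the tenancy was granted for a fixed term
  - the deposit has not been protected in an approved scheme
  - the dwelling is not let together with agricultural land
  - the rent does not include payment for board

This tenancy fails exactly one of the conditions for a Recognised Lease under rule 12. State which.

rule 13 — Authorised Tenancy: [the deposit has been protected in an approved scheme? no] OR [the landlord is a resident landlord? yes] → satisfied.
rule 7 — Tier III Arrangement: [the tenant does not share living accommodation with the landlord? yes] AND [the dwelling is not subject to a licensing requirement? no] → not satisfied.
rule 5 — Listed Occupancy: [Authorised Tenancy (rule 13)? yes] AND [not a Tier III Arrangement (rule 7)? yes] AND [the dwelling is let together with agricultural land? no] → not satisfied.
rule 1 — Excluded Occupancy: [Listed Occupancy (rule 5)? no] AND [the landlord has served a valid prescribed-information notice? no] → not satisfied.
rule 10 — Authorised Lease: the rent does not include payment for board? yes; a written tenancy agreement has been provided? no; the tenancy was granted as a periodic tenancy? no — 1 of 3 hold (need ≥2) → not satisfied.
rule 3 — Scheduled Tenancy: [the tenant shares living accommodation with the landlord? no] OR [the landlord has not served a valid prescribed-information notice? yes] → satisfied.
rule 2 — Licensed Agreement: [the rent includes payment for board? no] OR [the landlord is a resident landlord? yes] → satisfied.
rule 4 — Eligible Occupancy: [Authorised Lease (rule 10)? no] OR [Scheduled Tenancy (rule 3)? yes] OR [not a Licensed Agreement (rule 2)? no] → satisfied.
rule 14 — Class-B Lease: [the landlord is a resident landlord? yes] OR [the dwelling is the tenant's only or principal home? no] → satisfied.
rule 9 — Class-R Letting: [not an Eligible Occupancy (rule 4)? no] OR [Class-B Lease (rule 14)? yes] → satisfied.
rule 12 — Recognised Lease: [not an Excluded Occupancy (rule 1)? yes] AND [not a Class-R Letting (rule 9)? no] → not satisfied.

Class-R Letting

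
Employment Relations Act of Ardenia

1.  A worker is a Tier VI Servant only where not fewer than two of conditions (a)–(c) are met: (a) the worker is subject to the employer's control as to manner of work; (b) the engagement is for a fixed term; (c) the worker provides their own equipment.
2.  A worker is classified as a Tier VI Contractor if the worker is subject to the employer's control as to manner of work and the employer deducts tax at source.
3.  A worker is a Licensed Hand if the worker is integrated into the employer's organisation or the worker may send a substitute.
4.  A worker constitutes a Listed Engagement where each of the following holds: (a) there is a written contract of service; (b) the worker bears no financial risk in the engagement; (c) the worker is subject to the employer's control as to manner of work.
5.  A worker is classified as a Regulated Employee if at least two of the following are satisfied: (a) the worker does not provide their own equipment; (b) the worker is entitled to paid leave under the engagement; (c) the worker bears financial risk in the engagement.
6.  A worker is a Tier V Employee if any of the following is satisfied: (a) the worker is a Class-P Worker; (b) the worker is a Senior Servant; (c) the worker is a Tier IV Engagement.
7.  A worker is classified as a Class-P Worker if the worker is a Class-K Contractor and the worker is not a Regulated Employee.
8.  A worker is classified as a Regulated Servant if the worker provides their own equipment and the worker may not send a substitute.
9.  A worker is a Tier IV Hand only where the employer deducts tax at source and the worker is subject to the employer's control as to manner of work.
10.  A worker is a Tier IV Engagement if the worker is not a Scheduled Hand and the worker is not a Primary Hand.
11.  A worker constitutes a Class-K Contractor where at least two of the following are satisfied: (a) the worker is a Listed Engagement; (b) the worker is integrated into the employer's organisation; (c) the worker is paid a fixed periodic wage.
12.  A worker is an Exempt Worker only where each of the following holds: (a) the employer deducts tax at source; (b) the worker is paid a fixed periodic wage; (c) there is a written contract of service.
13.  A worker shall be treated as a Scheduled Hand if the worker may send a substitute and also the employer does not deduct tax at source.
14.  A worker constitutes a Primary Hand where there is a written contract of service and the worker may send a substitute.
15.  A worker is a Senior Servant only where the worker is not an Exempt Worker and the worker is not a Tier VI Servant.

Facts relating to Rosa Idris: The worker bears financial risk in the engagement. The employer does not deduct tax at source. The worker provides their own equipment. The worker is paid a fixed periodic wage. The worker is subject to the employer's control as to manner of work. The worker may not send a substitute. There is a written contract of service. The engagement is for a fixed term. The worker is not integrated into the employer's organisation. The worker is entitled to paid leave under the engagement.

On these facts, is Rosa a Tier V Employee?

Yes

paragraph 4 — Listed Engagement: [there is a written contract of service? yes] AND [the worker bears no financial risk in the engagement? no] AND [the worker is subject to the employer's control as to manner of work? yes] → not satisfied.
paragraph 11 — Class-K Contractor: Listed Engagement (paragraph 4)? no; the worker is integrated into the employer's organisation? no; the worker is paid a fixed periodic wage? yes — 1 of 3 hold (need ≥2) → not satisfied.
paragraph 5 — Regulated Employee: the worker does not provide their own equipment? no; the worker is entitled to paid leave under the engagement? yes; the worker bears financial risk in the engagement? yes — 2 of 3 hold (need ≥2) → satisfied.
paragraph 7 — Class-P Worker: [Class-K Contractor (paragraph 11)? no] AND [not a Regulated Employee (paragraph 5)? no] → not satisfied.
paragraph 12 — Exempt Worker: [the employer deducts tax at source? no] AND [the worker is paid a fixed periodic wage? yes] AND [there is a written contract of service? yes] → not satisfied.
paragraph 1 — Tier VI Servant: the worker is subject to the employer's control as to manner of work? yes; the engagement is for a fixed term? yes; the worker provides their own equipment? yes — 3 of 3 hold (need ≥2) → satisfied.
paragraph 15 — Senior Servant: [not an Exempt Worker (paragraph 12)? yes] AND [not a Tier VI Servant (paragraph 1)? no] → not satisfied.
paragraph 13 — Scheduled Hand: [the worker may send a substitute? no] AND [the employer does not deduct tax at source? yes] → not satisfied.
paragraph 14 — Primary Hand: [there is a written contract of service? yes] AND [the worker may send a substitute? no] → not satisfied.
paragraph 10 — Tier IV Engagement: [not a Scheduled Hand (paragraph 13)? yes] AND [not a Primary Hand (paragraph 14)? yes] → satisfied.
paragraph 6 — Tier V Employee: [Class-P Worker (paragraph 7)? no] OR [Senior Servant (paragraph 15)? no] OR [Tier IV Engagement (paragraph 10)? yes] → satisfied.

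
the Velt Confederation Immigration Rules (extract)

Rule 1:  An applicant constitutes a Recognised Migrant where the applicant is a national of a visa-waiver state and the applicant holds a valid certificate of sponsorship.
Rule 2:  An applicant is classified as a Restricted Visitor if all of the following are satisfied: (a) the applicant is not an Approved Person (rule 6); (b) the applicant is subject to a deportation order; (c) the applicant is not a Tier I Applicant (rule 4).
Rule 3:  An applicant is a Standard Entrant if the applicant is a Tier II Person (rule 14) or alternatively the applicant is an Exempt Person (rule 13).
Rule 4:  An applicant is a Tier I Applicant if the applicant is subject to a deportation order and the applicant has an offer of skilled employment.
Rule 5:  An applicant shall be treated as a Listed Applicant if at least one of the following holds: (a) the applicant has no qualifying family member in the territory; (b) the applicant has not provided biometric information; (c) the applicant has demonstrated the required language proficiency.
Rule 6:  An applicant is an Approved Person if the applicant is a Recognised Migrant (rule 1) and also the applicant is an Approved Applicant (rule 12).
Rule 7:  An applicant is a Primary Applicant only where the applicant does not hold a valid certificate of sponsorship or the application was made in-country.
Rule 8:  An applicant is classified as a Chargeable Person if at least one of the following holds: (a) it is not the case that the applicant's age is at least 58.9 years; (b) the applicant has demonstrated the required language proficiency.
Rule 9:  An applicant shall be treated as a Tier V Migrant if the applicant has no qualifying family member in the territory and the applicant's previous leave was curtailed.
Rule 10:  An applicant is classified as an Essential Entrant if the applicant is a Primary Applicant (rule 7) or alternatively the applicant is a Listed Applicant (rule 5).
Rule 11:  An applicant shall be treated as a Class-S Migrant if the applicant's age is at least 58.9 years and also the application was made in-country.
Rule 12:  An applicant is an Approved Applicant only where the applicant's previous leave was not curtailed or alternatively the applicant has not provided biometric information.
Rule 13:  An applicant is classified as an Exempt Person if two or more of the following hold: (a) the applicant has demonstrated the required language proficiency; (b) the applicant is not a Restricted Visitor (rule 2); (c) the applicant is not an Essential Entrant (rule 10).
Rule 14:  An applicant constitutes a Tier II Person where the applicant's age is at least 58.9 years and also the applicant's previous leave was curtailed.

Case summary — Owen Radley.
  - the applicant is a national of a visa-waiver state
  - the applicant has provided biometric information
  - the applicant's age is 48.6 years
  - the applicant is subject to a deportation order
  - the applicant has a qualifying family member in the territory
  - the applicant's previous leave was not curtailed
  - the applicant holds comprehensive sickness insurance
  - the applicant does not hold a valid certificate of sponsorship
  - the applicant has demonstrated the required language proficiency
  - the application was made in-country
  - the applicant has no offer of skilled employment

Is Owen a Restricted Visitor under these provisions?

rule 1 — Recognised Migrant: [the applicant is a national of a visa-waiver state? yes] AND [the applicant holds a valid certificate of sponsorship? no] → not satisfied.
rule 12 — Approved Applicant: [the applicant's previous leave was not curtailed? yes] OR [the applicant has not provided biometric information? no] → satisfied.
rule 6 — Approved Person: [Recognised Migrant (rule 1)? no] AND [Approved Applicant (rule 12)? yes] → not satisfied.
rule 4 — Tier I Applicant: [the applicant is subject to a deportation order? yes] AND [the applicant has an offer of skilled employment? no] → not satisfied.
rule 2 — Restricted Visitor: [not an Approved Person (rule 6)? yes] AND [the applicant is subject to a deportation order? yes] AND [not a Tier I Applicant (rule 4)? yes] → satisfied.

Yes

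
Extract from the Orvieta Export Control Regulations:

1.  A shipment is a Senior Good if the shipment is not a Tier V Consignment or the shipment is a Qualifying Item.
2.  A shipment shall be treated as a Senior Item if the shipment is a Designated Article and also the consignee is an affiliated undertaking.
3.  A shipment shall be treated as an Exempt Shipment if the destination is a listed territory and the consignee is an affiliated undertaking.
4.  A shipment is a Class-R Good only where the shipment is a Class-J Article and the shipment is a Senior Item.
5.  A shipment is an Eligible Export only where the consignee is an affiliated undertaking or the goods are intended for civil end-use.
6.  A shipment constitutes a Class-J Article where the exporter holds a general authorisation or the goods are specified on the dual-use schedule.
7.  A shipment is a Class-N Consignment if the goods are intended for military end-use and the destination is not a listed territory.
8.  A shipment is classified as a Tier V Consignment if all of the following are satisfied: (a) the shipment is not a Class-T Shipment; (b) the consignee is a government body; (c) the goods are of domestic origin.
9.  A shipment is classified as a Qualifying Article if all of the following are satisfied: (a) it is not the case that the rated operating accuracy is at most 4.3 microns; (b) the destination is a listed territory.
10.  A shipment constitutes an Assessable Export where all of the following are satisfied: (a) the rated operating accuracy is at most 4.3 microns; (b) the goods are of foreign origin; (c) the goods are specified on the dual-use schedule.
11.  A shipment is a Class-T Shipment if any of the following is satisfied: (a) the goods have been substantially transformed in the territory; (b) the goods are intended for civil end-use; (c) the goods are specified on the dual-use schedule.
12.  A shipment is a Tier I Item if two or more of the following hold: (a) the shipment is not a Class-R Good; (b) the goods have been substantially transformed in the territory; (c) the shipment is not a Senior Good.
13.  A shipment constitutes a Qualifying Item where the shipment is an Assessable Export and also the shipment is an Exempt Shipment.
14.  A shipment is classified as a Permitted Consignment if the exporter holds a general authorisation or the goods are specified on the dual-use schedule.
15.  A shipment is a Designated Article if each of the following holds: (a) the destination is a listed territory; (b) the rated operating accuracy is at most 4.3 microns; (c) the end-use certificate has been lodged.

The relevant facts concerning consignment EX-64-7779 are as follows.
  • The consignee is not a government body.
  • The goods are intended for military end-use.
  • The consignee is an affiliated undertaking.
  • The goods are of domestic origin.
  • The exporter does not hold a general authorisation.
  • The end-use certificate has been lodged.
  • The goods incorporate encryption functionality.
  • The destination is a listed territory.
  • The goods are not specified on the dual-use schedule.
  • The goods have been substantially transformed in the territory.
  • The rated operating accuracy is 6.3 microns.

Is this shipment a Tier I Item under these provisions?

paragraph 6 — Class-J Article: [the exporter holds a general authorisation? no] OR [the goods are specified on the dual-use schedule? no] → not satisfied.
paragraph 15 — Designated Article: [the destination is a listed territory? yes] AND [rated operating accuracy: 6.3 microns ≤ 4.3 microns? no] AND [the end-use certificate has been lodged? yes] → not satisfied.
paragraph 2 — Senior Item: [Designated Article (paragraph 15)? no] AND [the consignee is an affiliated undertaking? yes] → not satisfied.
paragraph 4 — Class-R Good: [Class-J Article (paragraph 6)? no] AND [Senior Item (paragraph 2)? no] → not satisfied.
paragraph 11 — Class-T Shipment: [the goods have been substantially transformed in the territory? yes] OR [the goods are intended for civil end-use? no] OR [the goods are specified on the dual-use schedule? no] → satisfied.
paragraph 8 — Tier V Consignment: [not a Class-T Shipment (paragraph 11)? no] AND [the consignee is a government body? no] AND [the goods are of domestic origin? yes] → not satisfied.
paragraph 10 — Assessable Export: [rated operating accuracy: 6.3 microns ≤ 4.3 microns? no] AND [the goods are of foreign origin? no] AND [the goods are specified on the dual-use schedule? no] → not satisfied.
paragraph 3 — Exempt Shipment: [the destination is a listed territory? yes] AND [the consignee is an affiliated undertaking? yes] → satisfied.
paragraph 13 — Qualifying Item: [Assessable Export (paragraph 10)? no] AND [Exempt Shipment (paragraph 3)? yes] → not satisfied.
paragraph 1 — Senior Good: [not a Tier V Consignment (paragraph 8)? yes] OR [Qualifying Item (paragraph 13)? no] → satisfied.
paragraph 12 — Tier I Item: not a Class-R Good (paragraph 4)? yes; the goods have been substantially transformed in the territory? yes; not a Senior Good (paragraph 1)? no — 2 of 3 hold (need ≥2) → satisfied.

Yes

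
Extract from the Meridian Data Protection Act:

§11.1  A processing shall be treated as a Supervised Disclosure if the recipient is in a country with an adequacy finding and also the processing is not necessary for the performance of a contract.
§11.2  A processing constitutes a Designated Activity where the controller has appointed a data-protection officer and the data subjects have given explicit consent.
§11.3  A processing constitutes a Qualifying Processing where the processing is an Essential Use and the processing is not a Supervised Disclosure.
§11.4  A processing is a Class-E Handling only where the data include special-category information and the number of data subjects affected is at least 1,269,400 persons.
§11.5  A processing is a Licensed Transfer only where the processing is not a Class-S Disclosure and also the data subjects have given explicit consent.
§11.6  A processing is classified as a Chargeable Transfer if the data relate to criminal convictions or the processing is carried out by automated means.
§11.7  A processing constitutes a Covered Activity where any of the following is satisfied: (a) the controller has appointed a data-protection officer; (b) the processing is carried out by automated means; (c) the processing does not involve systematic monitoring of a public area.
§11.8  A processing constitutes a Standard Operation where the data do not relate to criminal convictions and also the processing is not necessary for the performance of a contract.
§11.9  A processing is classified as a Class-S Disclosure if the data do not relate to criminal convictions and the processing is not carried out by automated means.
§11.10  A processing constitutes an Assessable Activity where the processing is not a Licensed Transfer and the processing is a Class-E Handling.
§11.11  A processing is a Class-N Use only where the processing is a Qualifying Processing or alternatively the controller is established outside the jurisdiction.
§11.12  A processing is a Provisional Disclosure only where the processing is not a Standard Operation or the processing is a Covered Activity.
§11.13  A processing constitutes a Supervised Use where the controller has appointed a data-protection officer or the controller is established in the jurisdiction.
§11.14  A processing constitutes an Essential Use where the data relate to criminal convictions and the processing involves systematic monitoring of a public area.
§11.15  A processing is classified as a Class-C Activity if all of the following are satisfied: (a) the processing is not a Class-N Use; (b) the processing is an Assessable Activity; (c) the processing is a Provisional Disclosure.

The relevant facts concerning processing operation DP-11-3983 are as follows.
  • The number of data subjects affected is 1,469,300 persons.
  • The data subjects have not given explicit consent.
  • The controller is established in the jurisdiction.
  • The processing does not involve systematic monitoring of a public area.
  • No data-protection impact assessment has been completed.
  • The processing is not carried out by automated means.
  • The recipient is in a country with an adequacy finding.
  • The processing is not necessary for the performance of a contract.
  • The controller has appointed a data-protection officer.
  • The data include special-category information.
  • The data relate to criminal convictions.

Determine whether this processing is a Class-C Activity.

§11.14 — Essential Use: [the data relate to criminal convictions? yes] AND [the processing involves systematic monitoring of a public area? no] → not satisfied.
§11.1 — Supervised Disclosure: [the recipient is in a country with an adequacy finding? yes] AND [the processing is not necessary for the performance of a contract? yes] → satisfied.
§11.3 — Qualifying Processing: [Essential Use (§11.14)? no] AND [not a Supervised Disclosure (§11.1)? no] → not satisfied.
§11.11 — Class-N Use: [Qualifying Processing (§11.3)? no] OR [the controller is established outside the jurisdiction? no] → not satisfied.
§11.9 — Class-S Disclosure: [the data do not relate to criminal convictions? no] AND [the processing is not carried out by automated means? yes] → not satisfied.
§11.5 — Licensed Transfer: [not a Class-S Disclosure (§11.9)? yes] AND [the data subjects have given explicit consent? no] → not satisfied.
§11.4 — Class-E Handling: [the data include special-category information? yes] AND [number of data subjects affected: 1,469,300 persons ≥ 1,269,400 persons? yes] → satisfied.
§11.10 — Assessable Activity: [not a Licensed Transfer (§11.5)? yes] AND [Class-E Handling (§11.4)? yes] → satisfied.
§11.8 — Standard Operation: [the data do not relate to criminal convictions? no] AND [the processing is not necessary for the performance of a contract? yes] → not satisfied.
§11.7 — Covered Activity: [the controller has appointed a data-protection officer? yes] OR [the processing is carried out by automated means? no] OR [the processing does not involve systematic monitoring of a public area? yes] → satisfied.
§11.12 — Provisional Disclosure: [not a Standard Operation (§11.8)? yes] OR [Covered Activity (§11.7)? yes] → satisfied.
§11.15 — Class-C Activity: [not a Class-N Use (§11.11)? yes] AND [Assessable Activity (§11.10)? yes] AND [Provisional Disclosure (§11.12)? yes] → satisfied.

Yes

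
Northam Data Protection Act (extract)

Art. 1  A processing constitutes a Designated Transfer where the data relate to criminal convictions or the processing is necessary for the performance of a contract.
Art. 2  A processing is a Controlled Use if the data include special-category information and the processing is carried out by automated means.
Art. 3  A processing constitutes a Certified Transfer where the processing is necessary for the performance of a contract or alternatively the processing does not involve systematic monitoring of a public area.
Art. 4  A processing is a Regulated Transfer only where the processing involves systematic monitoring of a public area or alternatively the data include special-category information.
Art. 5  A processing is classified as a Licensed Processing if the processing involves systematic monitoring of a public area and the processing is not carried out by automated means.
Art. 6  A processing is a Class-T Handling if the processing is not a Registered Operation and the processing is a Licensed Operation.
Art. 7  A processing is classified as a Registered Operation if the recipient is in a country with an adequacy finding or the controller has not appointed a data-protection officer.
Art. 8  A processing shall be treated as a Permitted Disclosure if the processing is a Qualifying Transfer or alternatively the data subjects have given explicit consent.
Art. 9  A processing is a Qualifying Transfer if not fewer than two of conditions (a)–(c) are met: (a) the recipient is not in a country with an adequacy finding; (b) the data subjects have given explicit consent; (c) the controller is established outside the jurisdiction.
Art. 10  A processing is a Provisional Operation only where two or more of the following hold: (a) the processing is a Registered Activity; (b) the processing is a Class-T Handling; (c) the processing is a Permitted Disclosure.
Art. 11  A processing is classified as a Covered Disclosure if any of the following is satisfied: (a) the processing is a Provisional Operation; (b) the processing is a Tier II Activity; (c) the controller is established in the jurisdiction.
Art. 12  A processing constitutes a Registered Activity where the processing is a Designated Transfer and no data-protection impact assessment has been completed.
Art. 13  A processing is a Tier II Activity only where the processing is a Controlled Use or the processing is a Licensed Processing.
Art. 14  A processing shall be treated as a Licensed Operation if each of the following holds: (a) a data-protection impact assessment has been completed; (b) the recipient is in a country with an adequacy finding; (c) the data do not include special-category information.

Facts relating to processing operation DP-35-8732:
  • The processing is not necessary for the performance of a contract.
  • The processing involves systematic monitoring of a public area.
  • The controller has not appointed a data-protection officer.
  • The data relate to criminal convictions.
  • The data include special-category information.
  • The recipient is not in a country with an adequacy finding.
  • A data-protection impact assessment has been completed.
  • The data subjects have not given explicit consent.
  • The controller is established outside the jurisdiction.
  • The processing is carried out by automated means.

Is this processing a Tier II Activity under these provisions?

Yes

Under article 2: the data include special-category information? yes; and the processing is carried out by automated means? yes. So the processing is a Controlled Use.
Under article 5: the processing involves systematic monitoring of a public area? yes; and the processing is not carried out by automated means? no. So the processing is not a Licensed Processing.
Under article 13: Controlled Use (article 2)? yes; or Licensed Processing (article 5)? no. So the processing is a Tier II Activity.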